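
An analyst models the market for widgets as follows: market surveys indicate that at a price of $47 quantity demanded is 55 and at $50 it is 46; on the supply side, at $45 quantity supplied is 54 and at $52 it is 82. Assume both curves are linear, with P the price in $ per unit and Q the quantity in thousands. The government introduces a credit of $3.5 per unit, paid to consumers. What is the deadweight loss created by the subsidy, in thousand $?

Demand slope: (46 − 55)/(50 − 47) = -3, so Qd = 196 − 3P.
Supply slope: (82 − 54)/(52 − 45) = 4, so Qs = 4P − 126.
Before the subsidy: set 196 − 3P = 4P − 126 → P* = $46, Q* = 58.
With a per-unit subsidy paid to consumers, each effectively pays P − 3.5, so demand becomes Qd = 196 − 3(P − 3.5).
Solving gives Q = 64 with consumers paying $44 and sellers receiving $47.5 (the $3.5 wedge).
Quantity rises by |ΔQ| = |58 − 64| = 6.
DWL = ½ · t · |ΔQ| = ½ · 3.5 · 6 = $10.5.

Deadweight loss = $10.5 thousand.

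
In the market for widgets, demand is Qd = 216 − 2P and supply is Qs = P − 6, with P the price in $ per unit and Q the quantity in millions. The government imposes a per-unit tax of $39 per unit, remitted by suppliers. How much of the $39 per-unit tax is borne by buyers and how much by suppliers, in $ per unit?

Before the tax: set 216 − 2P = P − 6 → P* = $74, Q* = 68.
With the tax collected from suppliers, supply shifts: Qs = (P − 39) − 6.
New equilibrium: buyers pay $87, suppliers receive $48, Q = 42. (Wedge: Pb − Ps = 39.)
Burden on buyers: $13; on suppliers: $26. (They sum to $39.)
The less price-elastic side of the market bears the larger share of a per-unit tax.

Buyers bear $13 per unit; suppliers bear $26 per unit.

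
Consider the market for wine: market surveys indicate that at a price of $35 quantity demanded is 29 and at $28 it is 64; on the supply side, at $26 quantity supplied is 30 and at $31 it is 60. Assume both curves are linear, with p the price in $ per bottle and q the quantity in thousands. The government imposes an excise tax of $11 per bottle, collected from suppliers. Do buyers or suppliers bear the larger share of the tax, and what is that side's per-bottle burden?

Buyers bear the larger share: $6 per bottle.

Demand slope: (64 − 29)/(28 − 35) = -5, so qd = 204 − 5p.
Supply slope: (60 − 30)/(31 − 26) = 6, so qs = 6p − 126.
Before the tax: set 204 − 5p = 6p − 126 → p* = $30, q* = 54.
With the tax collected from suppliers, supply shifts: qs = 6(p − 11) − 126.
Solving gives q = 24 with buyers paying $36 and suppliers receiving $25 (the $11 wedge).
Per-bottle burden: buyers $6, suppliers $5.
Buyers take the larger share because demand is less price-elastic here (demand slope 5 vs supply slope 6).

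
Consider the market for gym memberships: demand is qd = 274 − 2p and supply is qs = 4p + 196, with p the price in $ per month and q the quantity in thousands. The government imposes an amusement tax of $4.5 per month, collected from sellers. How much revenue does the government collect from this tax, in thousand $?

Before the tax: set 274 − 2p = 4p + 196 → p* = $13, q* = 248.
With the tax collected from sellers, supply shifts: qs = 4(p − 4.5) + 196.
Solving gives q = 242 with consumers paying $16 and sellers receiving $11.5 (the $4.5 wedge).
Revenue = t · Q = 4.5 · 242 = $1089.

Tax revenue = $1089 thousand.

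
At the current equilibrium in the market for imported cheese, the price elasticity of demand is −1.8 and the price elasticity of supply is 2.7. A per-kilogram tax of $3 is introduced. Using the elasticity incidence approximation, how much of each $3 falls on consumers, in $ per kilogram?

Consumers bear ≈ $1.8 per kilogram.

Incidence ratio: consumers' share ≈ εs / (εs + |εd|) = 2.7 / (2.7 + 1.8) = 0.6.
So consumers bear ≈ 0.6 × $3 = $1.8; suppliers bear $1.2.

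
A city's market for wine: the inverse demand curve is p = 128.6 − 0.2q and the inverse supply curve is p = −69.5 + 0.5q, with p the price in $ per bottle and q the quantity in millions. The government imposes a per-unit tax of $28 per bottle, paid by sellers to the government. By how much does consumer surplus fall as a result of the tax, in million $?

Rewrite in direct form: qd = 643 − 5p and qs = 2p + 139.
Before the tax: set 643 − 5p = 2p + 139 → p* = $72, q* = 283.
With the tax collected from sellers, supply shifts: qs = 2(p − 28) + 139.
New equilibrium: consumers pay $80, sellers receive $52, q = 243. (Wedge: pb − ps = 28.)
ΔCS is the trapezoid between Q = 243 and Q = 283 of height $8: ½ · (283 + 243) · 8 = $2104.

Consumer surplus falls by $2104 million.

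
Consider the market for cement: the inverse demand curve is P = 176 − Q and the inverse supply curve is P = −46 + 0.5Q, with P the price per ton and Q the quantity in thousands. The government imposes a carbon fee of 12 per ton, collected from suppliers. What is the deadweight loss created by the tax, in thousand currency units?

Deadweight loss = 48 thousand.

Inverting to Q(P) form: Qd = 176 − P; Qs = 2P + 92.
Before the tax: set 176 − P = 2P + 92 → P* = 28, Q* = 148.
With the tax collected from suppliers, supply shifts: Qs = 2(P − 12) + 92.
New equilibrium: buyers pay 36, suppliers receive 24, Q = 140. (Wedge: Pb − Ps = 12.)
Quantity falls by |ΔQ| = |148 − 140| = 8.
DWL = ½ · t · |ΔQ| = ½ · 12 · 8 = 48.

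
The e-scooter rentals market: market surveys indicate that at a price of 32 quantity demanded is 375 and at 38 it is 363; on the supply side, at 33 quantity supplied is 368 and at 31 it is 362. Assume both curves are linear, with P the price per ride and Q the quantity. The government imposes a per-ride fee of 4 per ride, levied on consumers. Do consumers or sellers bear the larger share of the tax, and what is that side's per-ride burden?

Consumers bear the larger share: 2.4 per ride.

Demand slope: (363 − 375)/(38 − 32) = -2, so Qd = 439 − 2P.
Supply slope: (362 − 368)/(31 − 33) = 3, so Qs = 3P + 269.
Without the tax, 439 − 2P = 3P + 269 gives 5P = 170, so P* = 34 and Q* = 371.
With the tax collected from consumers, demand (in seller-price terms) shifts: Qd = 439 − 2(P + 4).
Solving gives Q = 366.2 with consumers paying 36.4 and sellers receiving 32.4 (the 4 wedge).
Per-ride burden: consumers 2.4, sellers 1.6.
Consumers take the larger share because demand is less price-elastic here (demand slope 2 vs supply slope 3).
The less price-elastic side of the market bears the larger share of a per-unit tax.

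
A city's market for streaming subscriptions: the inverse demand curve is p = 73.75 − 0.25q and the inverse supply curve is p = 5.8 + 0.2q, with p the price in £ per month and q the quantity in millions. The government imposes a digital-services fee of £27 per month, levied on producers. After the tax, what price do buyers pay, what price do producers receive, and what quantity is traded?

Rewrite in direct form: qd = 295 − 4p and qs = 5p − 29.
Before the tax: set 295 − 4p = 5p − 29 → p* = £36, q* = 151.
With the tax collected from producers, supply shifts: qs = 5(p − 27) − 29.
Solving gives q = 91 with buyers paying £51 and producers receiving £24 (the £27 wedge).
The less price-elastic side of the market bears the larger share of a per-unit tax.

Buyers pay £51; producers receive £24; quantity = 91.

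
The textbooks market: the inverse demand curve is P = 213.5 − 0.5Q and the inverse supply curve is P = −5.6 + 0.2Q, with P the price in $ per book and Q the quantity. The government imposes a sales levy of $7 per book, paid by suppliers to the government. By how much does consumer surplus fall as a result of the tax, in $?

Consumer surplus falls by $1540.

Rewrite in direct form: Qd = 427 − 2P and Qs = 5P + 28.
Without the tax, 427 − 2P = 5P + 28 gives 7P = 399, so P* = $57 and Q* = 313.
With the tax collected from suppliers, supply shifts: Qs = 5(P − 7) + 28.
New equilibrium: buyers pay $62, suppliers receive $55, Q = 303. (Wedge: Pb − Ps = 7.)
ΔCS is the trapezoid between Q = 303 and Q = 313 of height $5: ½ · (313 + 303) · 5 = $1540.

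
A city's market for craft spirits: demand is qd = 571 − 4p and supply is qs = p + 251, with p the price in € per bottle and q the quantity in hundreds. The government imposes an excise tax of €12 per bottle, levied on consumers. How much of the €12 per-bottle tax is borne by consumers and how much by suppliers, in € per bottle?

Consumers bear €2.4 per bottle; suppliers bear €9.6 per bottle.

Without the tax, 571 − 4p = p + 251 gives 5p = 320, so p* = €64 and q* = 315.
With the tax collected from consumers, demand (in seller-price terms) shifts: qd = 571 − 4(p + 12).
Solving gives q = 305.4 with consumers paying €66.4 and suppliers receiving €54.4 (the €12 wedge).
Burden on consumers: €2.4; on suppliers: €9.6. (They sum to €12.)
The less price-elastic side of the market bears the larger share of a per-unit tax.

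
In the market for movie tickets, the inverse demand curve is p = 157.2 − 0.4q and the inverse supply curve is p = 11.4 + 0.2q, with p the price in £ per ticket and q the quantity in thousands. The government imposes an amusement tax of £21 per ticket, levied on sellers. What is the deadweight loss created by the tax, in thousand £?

Inverting to q(p) form: qd = 393 − 2.5p; qs = 5p − 57.
Before the tax: set 393 − 2.5p = 5p − 57 → p* = £60, q* = 243.
With the tax collected from sellers, supply shifts: qs = 5(p − 21) − 57.
Solving gives q = 208 with buyers paying £74 and sellers receiving £53 (the £21 wedge).
Quantity falls by |ΔQ| = |243 − 208| = 35.
DWL = ½ · t · |ΔQ| = ½ · 21 · 35 = £367.5.

Deadweight loss = £367.5 thousand.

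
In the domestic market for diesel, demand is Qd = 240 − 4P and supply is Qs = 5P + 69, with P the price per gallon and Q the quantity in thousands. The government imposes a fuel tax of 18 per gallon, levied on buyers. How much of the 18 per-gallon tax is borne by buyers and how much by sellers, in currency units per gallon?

Buyers bear 10 per gallon; sellers bear 8 per gallon.

Before the tax: set 240 − 4P = 5P + 69 → P* = 19, Q* = 164.
With the tax collected from buyers, demand (in seller-price terms) shifts: Qd = 240 − 4(P + 18).
New equilibrium: buyers pay 29, sellers receive 11, Q = 124. (Wedge: Pb − Ps = 18.)
Burden on buyers: 10; on sellers: 8. (They sum to 18.)
The less price-elastic side of the market bears the larger share of a per-unit tax.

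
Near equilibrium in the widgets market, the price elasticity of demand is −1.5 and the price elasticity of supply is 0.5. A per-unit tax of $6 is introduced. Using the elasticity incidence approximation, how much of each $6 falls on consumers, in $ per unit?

Consumers bear ≈ $1.5 per unit.

Incidence ratio: consumers' share ≈ εs / (εs + |εd|) = 0.5 / (0.5 + 1.5) = 0.25.
So consumers bear ≈ 0.25 × $6 = $1.5; sellers bear $4.5.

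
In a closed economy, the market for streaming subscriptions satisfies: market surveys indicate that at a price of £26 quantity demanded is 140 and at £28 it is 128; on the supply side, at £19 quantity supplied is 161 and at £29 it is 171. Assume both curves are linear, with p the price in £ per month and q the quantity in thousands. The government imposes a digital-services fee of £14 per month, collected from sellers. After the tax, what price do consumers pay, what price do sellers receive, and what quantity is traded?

Consumers pay £24; sellers receive £10; quantity = 152.

Demand slope: (128 − 140)/(28 − 26) = -6, so qd = 296 − 6p.
Supply slope: (171 − 161)/(29 − 19) = 1, so qs = p + 142.
Without the tax, 296 − 6p = p + 142 gives 7p = 154, so p* = £22 and q* = 164.
With the tax collected from sellers, supply shifts: qs = (p − 14) + 142.
Solving gives q = 152 with consumers paying £24 and sellers receiving £10 (the £14 wedge).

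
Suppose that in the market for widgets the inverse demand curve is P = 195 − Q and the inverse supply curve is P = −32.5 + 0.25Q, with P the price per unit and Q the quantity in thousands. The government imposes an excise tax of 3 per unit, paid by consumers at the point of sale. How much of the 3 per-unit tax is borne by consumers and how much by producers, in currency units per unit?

Consumers bear 2.4 per unit; producers bear 0.6 per unit.

Rewrite in direct form: Qd = 195 − P and Qs = 4P + 130.
Before the tax: set 195 − P = 4P + 130 → P* = 13, Q* = 182.
With the tax collected from consumers, demand (in seller-price terms) shifts: Qd = 195 − (P + 3).
New equilibrium: consumers pay 15.4, producers receive 12.4, Q = 179.6. (Wedge: Pb − Ps = 3.)
Burden on consumers: 2.4; on producers: 0.6. (They sum to 3.)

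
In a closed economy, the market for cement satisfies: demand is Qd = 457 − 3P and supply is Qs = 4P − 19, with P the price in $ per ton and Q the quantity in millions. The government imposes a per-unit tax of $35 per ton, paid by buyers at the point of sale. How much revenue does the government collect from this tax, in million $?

Tax revenue = $6755 million.

Before the tax: set 457 − 3P = 4P − 19 → P* = $68, Q* = 253.
With the tax collected from buyers, demand (in seller-price terms) shifts: Qd = 457 − 3(P + 35).
New equilibrium: buyers pay $88, sellers receive $53, Q = 193. (Wedge: Pb − Ps = 35.)
Revenue = t · Q = 35 · 193 = $6755.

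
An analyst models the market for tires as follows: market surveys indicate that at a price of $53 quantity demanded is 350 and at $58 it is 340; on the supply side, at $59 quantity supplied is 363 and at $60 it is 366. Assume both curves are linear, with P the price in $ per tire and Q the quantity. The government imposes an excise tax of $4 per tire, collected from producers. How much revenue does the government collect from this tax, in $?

Tax revenue = $1372.8.

Demand slope: (340 − 350)/(58 − 53) = -2, so Qd = 456 − 2P.
Supply slope: (366 − 363)/(60 − 59) = 3, so Qs = 3P + 186.
Without the tax, 456 − 2P = 3P + 186 gives 5P = 270, so P* = $54 and Q* = 348.
With the tax collected from producers, supply shifts: Qs = 3(P − 4) + 186.
New equilibrium: buyers pay $56.4, producers receive $52.4, Q = 343.2. (Wedge: Pb − Ps = 4.)
Revenue = t · Q = 4 · 343.2 = $1372.8.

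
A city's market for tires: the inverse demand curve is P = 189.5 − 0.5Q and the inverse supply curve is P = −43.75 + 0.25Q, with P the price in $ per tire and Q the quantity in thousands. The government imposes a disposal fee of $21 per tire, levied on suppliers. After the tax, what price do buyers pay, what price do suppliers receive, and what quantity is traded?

Rewrite in direct form: Qd = 379 − 2P and Qs = 4P + 175.
Before the tax: set 379 − 2P = 4P + 175 → P* = $34, Q* = 311.
With the tax collected from suppliers, supply shifts: Qs = 4(P − 21) + 175.
Solving gives Q = 283 with buyers paying $48 and suppliers receiving $27 (the $21 wedge).

Buyers pay $48; suppliers receive $27; quantity = 283.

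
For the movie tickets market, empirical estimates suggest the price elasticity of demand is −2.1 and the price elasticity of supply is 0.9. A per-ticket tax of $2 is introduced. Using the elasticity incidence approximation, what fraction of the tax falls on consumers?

Consumers' share ≈ 0.3.

Incidence ratio: consumers' share ≈ εs / (εs + |εd|) = 0.9 / (0.9 + 2.1) = 0.3.
Supply is the less elastic side, so consumers bear the smaller share.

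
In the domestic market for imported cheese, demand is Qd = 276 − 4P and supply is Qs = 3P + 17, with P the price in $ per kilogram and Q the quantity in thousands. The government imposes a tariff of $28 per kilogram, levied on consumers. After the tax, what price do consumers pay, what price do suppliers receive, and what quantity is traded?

Before the tax: set 276 − 4P = 3P + 17 → P* = $37, Q* = 128.
With the tax collected from consumers, demand (in seller-price terms) shifts: Qd = 276 − 4(P + 28).
Solving gives Q = 80 with consumers paying $49 and suppliers receiving $21 (the $28 wedge).
The less price-elastic side of the market bears the larger share of a per-unit tax.

Consumers pay $49; suppliers receive $21; quantity = 80.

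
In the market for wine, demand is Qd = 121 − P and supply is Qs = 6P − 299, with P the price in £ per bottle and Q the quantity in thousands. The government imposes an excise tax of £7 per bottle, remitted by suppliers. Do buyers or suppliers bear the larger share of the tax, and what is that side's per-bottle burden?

Without the tax, 121 − P = 6P − 299 gives 7P = 420, so P* = £60 and Q* = 61.
With the tax collected from suppliers, supply shifts: Qs = 6(P − 7) − 299.
Solving gives Q = 55 with buyers paying £66 and suppliers receiving £59 (the £7 wedge).
Per-bottle burden: buyers £6, suppliers £1.
Buyers take the larger share because demand is less price-elastic here (demand slope 1 vs supply slope 6).
The less price-elastic side of the market bears the larger share of a per-unit tax.

Buyers bear the larger share: £6 per bottle.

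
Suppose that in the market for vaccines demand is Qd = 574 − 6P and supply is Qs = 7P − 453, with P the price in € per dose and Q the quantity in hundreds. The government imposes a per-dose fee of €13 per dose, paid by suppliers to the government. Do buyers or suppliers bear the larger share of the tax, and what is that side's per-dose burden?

Buyers bear the larger share: €7 per dose.

Before the tax: set 574 − 6P = 7P − 453 → P* = €79, Q* = 100.
With the tax collected from suppliers, supply shifts: Qs = 7(P − 13) − 453.
New equilibrium: buyers pay €86, suppliers receive €73, Q = 58. (Wedge: Pb − Ps = 13.)
Per-dose burden: buyers €7, suppliers €6.
Buyers take the larger share because demand is less price-elastic here (demand slope 6 vs supply slope 7).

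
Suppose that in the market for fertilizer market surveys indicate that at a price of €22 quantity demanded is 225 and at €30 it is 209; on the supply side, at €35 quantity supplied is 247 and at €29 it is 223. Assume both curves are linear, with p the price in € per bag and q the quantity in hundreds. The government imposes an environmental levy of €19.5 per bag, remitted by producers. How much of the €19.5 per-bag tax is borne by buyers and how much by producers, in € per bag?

Buyers bear €13 per bag; producers bear €6.5 per bag.

Demand slope: (209 − 225)/(30 − 22) = -2, so qd = 269 − 2p.
Supply slope: (223 − 247)/(29 − 35) = 4, so qs = 4p + 107.
Before the tax: set 269 − 2p = 4p + 107 → p* = €27, q* = 215.
With the tax collected from producers, supply shifts: qs = 4(p − 19.5) + 107.
New equilibrium: buyers pay €40, producers receive €20.5, q = 189. (Wedge: pb − ps = 19.5.)
Burden on buyers: €13; on producers: €6.5. (They sum to €19.5.)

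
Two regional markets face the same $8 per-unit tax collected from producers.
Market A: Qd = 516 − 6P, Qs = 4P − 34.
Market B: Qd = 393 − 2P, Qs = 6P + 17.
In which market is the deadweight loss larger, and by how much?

Market A: pre-tax P* = $55, Q* = 186; post-tax Q = 166.8; deadweight loss = $76.8.
Market B: pre-tax P* = $47, Q* = 299; post-tax Q = 287; deadweight loss = $48.
Difference: $76.8 vs $48 → market A is larger by $28.8.

Market A, by $28.8.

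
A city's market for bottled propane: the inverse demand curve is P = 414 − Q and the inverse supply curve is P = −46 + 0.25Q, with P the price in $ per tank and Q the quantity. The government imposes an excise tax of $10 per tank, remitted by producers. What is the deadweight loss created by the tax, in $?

Rewrite in direct form: Qd = 414 − P and Qs = 4P + 184.
Before the tax: set 414 − P = 4P + 184 → P* = $46, Q* = 368.
With the tax collected from producers, supply shifts: Qs = 4(P − 10) + 184.
Solving gives Q = 360 with buyers paying $54 and producers receiving $44 (the $10 wedge).
Quantity falls by |ΔQ| = |368 − 360| = 8.
DWL = ½ · t · |ΔQ| = ½ · 10 · 8 = $40.

Deadweight loss = $40.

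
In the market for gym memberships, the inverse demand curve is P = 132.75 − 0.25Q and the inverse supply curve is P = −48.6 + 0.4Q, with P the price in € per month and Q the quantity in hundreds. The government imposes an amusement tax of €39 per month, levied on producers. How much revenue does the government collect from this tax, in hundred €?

Tax revenue = €8541 hundred.

Rewrite in direct form: Qd = 531 − 4P and Qs = 2.5P + 121.5.
Without the tax, 531 − 4P = 2.5P + 121.5 gives 6.5P = 409.5, so P* = €63 and Q* = 279.
With the tax collected from producers, supply shifts: Qs = 2.5(P − 39) + 121.5.
New equilibrium: consumers pay €78, producers receive €39, Q = 219. (Wedge: Pb − Ps = 39.)
Revenue = t · Q = 39 · 219 = €8541.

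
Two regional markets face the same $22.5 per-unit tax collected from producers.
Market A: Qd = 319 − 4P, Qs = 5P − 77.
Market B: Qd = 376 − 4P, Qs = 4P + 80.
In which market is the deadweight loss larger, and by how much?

Market A, by $56.25.

Market A: pre-tax P* = $44, Q* = 143; post-tax Q = 93; deadweight loss = $562.5.
Market B: pre-tax P* = $37, Q* = 228; post-tax Q = 183; deadweight loss = $506.25.
Difference: $562.5 vs $506.25 → market A is larger by $56.25.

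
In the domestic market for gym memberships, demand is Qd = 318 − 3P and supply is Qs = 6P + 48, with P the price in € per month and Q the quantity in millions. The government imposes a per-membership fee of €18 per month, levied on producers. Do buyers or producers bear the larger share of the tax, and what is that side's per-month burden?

Without the tax, 318 − 3P = 6P + 48 gives 9P = 270, so P* = €30 and Q* = 228.
With the tax collected from producers, supply shifts: Qs = 6(P − 18) + 48.
New equilibrium: buyers pay €42, producers receive €24, Q = 192. (Wedge: Pb − Ps = 18.)
Per-month burden: buyers €12, producers €6.
Buyers take the larger share because demand is less price-elastic here (demand slope 3 vs supply slope 6).

Buyers bear the larger share: €12 per month.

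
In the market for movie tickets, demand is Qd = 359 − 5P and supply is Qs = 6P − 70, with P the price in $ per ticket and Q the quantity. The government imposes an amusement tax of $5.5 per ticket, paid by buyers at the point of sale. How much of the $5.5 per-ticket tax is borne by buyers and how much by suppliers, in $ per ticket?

Without the tax, 359 − 5P = 6P − 70 gives 11P = 429, so P* = $39 and Q* = 164.
With the tax collected from buyers, demand (in seller-price terms) shifts: Qd = 359 − 5(P + 5.5).
Solving gives Q = 149 with buyers paying $42 and suppliers receiving $36.5 (the $5.5 wedge).
Burden on buyers: $3; on suppliers: $2.5. (They sum to $5.5.)
The less price-elastic side of the market bears the larger share of a per-unit tax.

Buyers bear $3 per ticket; suppliers bear $2.5 per ticket.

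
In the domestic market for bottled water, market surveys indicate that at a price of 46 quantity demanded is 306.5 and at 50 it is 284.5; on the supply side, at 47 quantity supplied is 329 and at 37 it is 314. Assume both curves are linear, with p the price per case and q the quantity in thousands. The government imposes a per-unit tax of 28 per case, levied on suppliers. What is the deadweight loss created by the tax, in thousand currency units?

Deadweight loss = 462 thousand.

Demand slope: (284.5 − 306.5)/(50 − 46) = -5.5, so qd = 559.5 − 5.5p.
Supply slope: (314 − 329)/(37 − 47) = 1.5, so qs = 1.5p + 258.5.
Before the tax: set 559.5 − 5.5p = 1.5p + 258.5 → p* = 43, q* = 323.
With the tax collected from suppliers, supply shifts: qs = 1.5(p − 28) + 258.5.
Solving gives q = 290 with buyers paying 49 and suppliers receiving 21 (the 28 wedge).
Quantity falls by |ΔQ| = |323 − 290| = 33.
DWL = ½ · t · |ΔQ| = ½ · 28 · 33 = 462.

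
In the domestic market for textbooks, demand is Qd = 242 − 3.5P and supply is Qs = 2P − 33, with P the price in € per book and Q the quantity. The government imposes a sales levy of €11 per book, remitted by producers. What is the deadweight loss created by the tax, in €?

Deadweight loss = €77.

Before the tax: set 242 − 3.5P = 2P − 33 → P* = €50, Q* = 67.
With the tax collected from producers, supply shifts: Qs = 2(P − 11) − 33.
New equilibrium: buyers pay €54, producers receive €43, Q = 53. (Wedge: Pb − Ps = 11.)
Quantity falls by |ΔQ| = |67 − 53| = 14.
DWL = ½ · t · |ΔQ| = ½ · 11 · 14 = €77.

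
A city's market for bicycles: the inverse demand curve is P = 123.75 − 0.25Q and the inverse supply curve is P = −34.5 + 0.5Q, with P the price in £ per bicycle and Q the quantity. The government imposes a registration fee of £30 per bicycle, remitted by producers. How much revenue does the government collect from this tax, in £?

Tax revenue = £5130.

Inverting to Q(P) form: Qd = 495 − 4P; Qs = 2P + 69.
Without the tax, 495 − 4P = 2P + 69 gives 6P = 426, so P* = £71 and Q* = 211.
With the tax collected from producers, supply shifts: Qs = 2(P − 30) + 69.
Solving gives Q = 171 with consumers paying £81 and producers receiving £51 (the £30 wedge).
Revenue = t · Q = 30 · 171 = £5130.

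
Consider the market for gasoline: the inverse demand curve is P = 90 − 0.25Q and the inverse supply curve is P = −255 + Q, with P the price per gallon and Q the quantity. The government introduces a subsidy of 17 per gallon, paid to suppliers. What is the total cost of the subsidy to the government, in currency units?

Government outlay = 4923.2.

Inverting to Q(P) form: Qd = 360 − 4P; Qs = P + 255.
Without the subsidy, 360 − 4P = P + 255 gives 5P = 105, so P* = 21 and Q* = 276.
With a per-unit subsidy paid to suppliers, each receives P + 17 per unit sold, so supply becomes Qs = (P + 17) + 255.
Solving gives Q = 289.6 with consumers paying 17.6 and suppliers receiving 34.6 (the 17 wedge).
Outlay = t · Q = 17 · 289.6 = 4923.2.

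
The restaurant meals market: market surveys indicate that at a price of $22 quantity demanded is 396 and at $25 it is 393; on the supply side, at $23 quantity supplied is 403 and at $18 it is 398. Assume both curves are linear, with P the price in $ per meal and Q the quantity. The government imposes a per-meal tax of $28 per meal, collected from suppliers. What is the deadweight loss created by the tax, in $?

Deadweight loss = $196.

Demand slope: (393 − 396)/(25 − 22) = -1, so Qd = 418 − P.
Supply slope: (398 − 403)/(18 − 23) = 1, so Qs = P + 380.
Without the tax, 418 − P = P + 380 gives 2P = 38, so P* = $19 and Q* = 399.
With the tax collected from suppliers, supply shifts: Qs = (P − 28) + 380.
New equilibrium: buyers pay $33, suppliers receive $5, Q = 385. (Wedge: Pb − Ps = 28.)
Quantity falls by |ΔQ| = |399 − 385| = 14.
DWL = ½ · t · |ΔQ| = ½ · 28 · 14 = $196.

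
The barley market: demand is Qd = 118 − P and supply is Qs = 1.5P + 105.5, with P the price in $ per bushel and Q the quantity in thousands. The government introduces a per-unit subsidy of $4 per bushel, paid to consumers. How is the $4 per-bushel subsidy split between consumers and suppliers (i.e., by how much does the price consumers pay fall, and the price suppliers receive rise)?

Consumers gain $2.4 per bushel; suppliers gain $1.6 per bushel.

Before the subsidy: set 118 − P = 1.5P + 105.5 → P* = $5, Q* = 113.
With a per-unit subsidy paid to consumers, each effectively pays P − 4, so demand becomes Qd = 118 − (P − 4).
New equilibrium: consumers pay $2.6, suppliers receive $6.6, Q = 115.4. (Wedge: Pb − Ps = −4.)
Gain to consumers: $2.4; to suppliers: $1.6. (They sum to $4.)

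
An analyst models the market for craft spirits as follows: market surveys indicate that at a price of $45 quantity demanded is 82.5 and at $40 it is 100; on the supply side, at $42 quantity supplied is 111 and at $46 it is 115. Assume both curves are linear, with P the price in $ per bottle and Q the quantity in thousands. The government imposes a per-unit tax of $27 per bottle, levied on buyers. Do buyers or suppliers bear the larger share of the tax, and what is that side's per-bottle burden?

Suppliers bear the larger share: $21 per bottle.

Demand slope: (100 − 82.5)/(40 − 45) = -3.5, so Qd = 240 − 3.5P.
Supply slope: (115 − 111)/(46 − 42) = 1, so Qs = P + 69.
Before the tax: set 240 − 3.5P = P + 69 → P* = $38, Q* = 107.
With the tax collected from buyers, demand (in seller-price terms) shifts: Qd = 240 − 3.5(P + 27).
Solving gives Q = 86 with buyers paying $44 and suppliers receiving $17 (the $27 wedge).
Per-bottle burden: buyers $6, suppliers $21.
Suppliers take the larger share because supply is less price-elastic here (demand slope 3.5 vs supply slope 1).
The less price-elastic side of the market bears the larger share of a per-unit tax.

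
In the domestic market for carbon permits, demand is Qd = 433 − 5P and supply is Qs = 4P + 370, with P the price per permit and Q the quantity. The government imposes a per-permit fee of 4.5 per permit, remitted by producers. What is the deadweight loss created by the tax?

Deadweight loss = 22.5.

Before the tax: set 433 − 5P = 4P + 370 → P* = 7, Q* = 398.
With the tax collected from producers, supply shifts: Qs = 4(P − 4.5) + 370.
Solving gives Q = 388 with buyers paying 9 and producers receiving 4.5 (the 4.5 wedge).
Quantity falls by |ΔQ| = |398 − 388| = 10.
DWL = ½ · t · |ΔQ| = ½ · 4.5 · 10 = 22.5.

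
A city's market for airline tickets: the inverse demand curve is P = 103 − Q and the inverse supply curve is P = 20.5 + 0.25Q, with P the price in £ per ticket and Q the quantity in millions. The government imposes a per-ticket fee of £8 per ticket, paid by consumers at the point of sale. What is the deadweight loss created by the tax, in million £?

Inverting to Q(P) form: Qd = 103 − P; Qs = 4P − 82.
Without the tax, 103 − P = 4P − 82 gives 5P = 185, so P* = £37 and Q* = 66.
With the tax collected from consumers, demand (in seller-price terms) shifts: Qd = 103 − (P + 8).
Solving gives Q = 59.6 with consumers paying £43.4 and producers receiving £35.4 (the £8 wedge).
Quantity falls by |ΔQ| = |66 − 59.6| = 6.4.
DWL = ½ · t · |ΔQ| = ½ · 8 · 6.4 = £25.6.

Deadweight loss = £25.6 million.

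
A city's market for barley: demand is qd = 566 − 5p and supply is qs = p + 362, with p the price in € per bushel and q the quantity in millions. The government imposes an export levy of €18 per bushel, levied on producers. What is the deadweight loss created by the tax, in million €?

Without the tax, 566 − 5p = p + 362 gives 6p = 204, so p* = €34 and q* = 396.
With the tax collected from producers, supply shifts: qs = (p − 18) + 362.
New equilibrium: consumers pay €37, producers receive €19, q = 381. (Wedge: pb − ps = 18.)
Quantity falls by |ΔQ| = |396 − 381| = 15.
DWL = ½ · t · |ΔQ| = ½ · 18 · 15 = €135.

Deadweight loss = €135 million.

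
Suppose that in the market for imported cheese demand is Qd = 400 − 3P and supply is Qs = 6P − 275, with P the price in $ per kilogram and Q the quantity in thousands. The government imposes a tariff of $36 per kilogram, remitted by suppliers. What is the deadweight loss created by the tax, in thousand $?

Deadweight loss = $1296 thousand.

Without the tax, 400 − 3P = 6P − 275 gives 9P = 675, so P* = $75 and Q* = 175.
With the tax collected from suppliers, supply shifts: Qs = 6(P − 36) − 275.
Solving gives Q = 103 with consumers paying $99 and suppliers receiving $63 (the $36 wedge).
Quantity falls by |ΔQ| = |175 − 103| = 72.
DWL = ½ · t · |ΔQ| = ½ · 36 · 72 = $1296.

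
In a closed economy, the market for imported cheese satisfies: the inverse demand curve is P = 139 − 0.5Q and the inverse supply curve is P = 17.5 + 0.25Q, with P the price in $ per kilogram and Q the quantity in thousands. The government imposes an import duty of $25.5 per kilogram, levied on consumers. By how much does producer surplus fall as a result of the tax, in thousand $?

Producer surplus falls by $1232.5 thousand.

Inverting to Q(P) form: Qd = 278 − 2P; Qs = 4P − 70.
Without the tax, 278 − 2P = 4P − 70 gives 6P = 348, so P* = $58 and Q* = 162.
With the tax collected from consumers, demand (in seller-price terms) shifts: Qd = 278 − 2(P + 25.5).
New equilibrium: consumers pay $75, suppliers receive $49.5, Q = 128. (Wedge: Pb − Ps = 25.5.)
ΔPS is the trapezoid between Q = 128 and Q = 162 of height $8.5: ½ · (162 + 128) · 8.5 = $1232.5.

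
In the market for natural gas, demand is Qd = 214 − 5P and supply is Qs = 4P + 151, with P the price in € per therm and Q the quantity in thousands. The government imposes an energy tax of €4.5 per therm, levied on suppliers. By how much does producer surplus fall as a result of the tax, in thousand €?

Before the tax: set 214 − 5P = 4P + 151 → P* = €7, Q* = 179.
With the tax collected from suppliers, supply shifts: Qs = 4(P − 4.5) + 151.
New equilibrium: buyers pay €9, suppliers receive €4.5, Q = 169. (Wedge: Pb − Ps = 4.5.)
ΔPS is the trapezoid between Q = 169 and Q = 179 of height €2.5: ½ · (179 + 169) · 2.5 = €435.

Producer surplus falls by €435 thousand.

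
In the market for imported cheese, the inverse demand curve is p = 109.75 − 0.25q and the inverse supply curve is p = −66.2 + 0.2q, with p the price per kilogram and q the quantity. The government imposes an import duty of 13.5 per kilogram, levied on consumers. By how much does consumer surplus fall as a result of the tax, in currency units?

Inverting to q(p) form: qd = 439 − 4p; qs = 5p + 331.
Before the tax: set 439 − 4p = 5p + 331 → p* = 12, q* = 391.
With the tax collected from consumers, demand (in seller-price terms) shifts: qd = 439 − 4(p + 13.5).
Solving gives q = 361 with consumers paying 19.5 and sellers receiving 6 (the 13.5 wedge).
ΔCS is the trapezoid between Q = 361 and Q = 391 of height 7.5: ½ · (391 + 361) · 7.5 = 2820.

Consumer surplus falls by 2820.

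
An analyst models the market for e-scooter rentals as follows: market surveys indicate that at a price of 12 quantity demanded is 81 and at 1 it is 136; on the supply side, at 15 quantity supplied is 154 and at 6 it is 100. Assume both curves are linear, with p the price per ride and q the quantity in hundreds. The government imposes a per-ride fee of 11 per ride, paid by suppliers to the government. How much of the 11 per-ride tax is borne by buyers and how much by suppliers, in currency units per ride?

Buyers bear 6 per ride; suppliers bear 5 per ride.

Demand slope: (136 − 81)/(1 − 12) = -5, so qd = 141 − 5p.
Supply slope: (100 − 154)/(6 − 15) = 6, so qs = 6p + 64.
Without the tax, 141 − 5p = 6p + 64 gives 11p = 77, so p* = 7 and q* = 106.
With the tax collected from suppliers, supply shifts: qs = 6(p − 11) + 64.
Solving gives q = 76 with buyers paying 13 and suppliers receiving 2 (the 11 wedge).
Burden on buyers: 6; on suppliers: 5. (They sum to 11.)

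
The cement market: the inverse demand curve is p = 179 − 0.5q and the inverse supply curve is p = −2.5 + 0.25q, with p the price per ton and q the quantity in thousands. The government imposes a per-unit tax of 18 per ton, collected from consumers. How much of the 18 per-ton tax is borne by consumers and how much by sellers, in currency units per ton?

Rewrite in direct form: qd = 358 − 2p and qs = 4p + 10.
Before the tax: set 358 − 2p = 4p + 10 → p* = 58, q* = 242.
With the tax collected from consumers, demand (in seller-price terms) shifts: qd = 358 − 2(p + 18).
Solving gives q = 218 with consumers paying 70 and sellers receiving 52 (the 18 wedge).
Burden on consumers: 12; on sellers: 6. (They sum to 18.)
The less price-elastic side of the market bears the larger share of a per-unit tax.

Consumers bear 12 per ton; sellers bear 6 per ton.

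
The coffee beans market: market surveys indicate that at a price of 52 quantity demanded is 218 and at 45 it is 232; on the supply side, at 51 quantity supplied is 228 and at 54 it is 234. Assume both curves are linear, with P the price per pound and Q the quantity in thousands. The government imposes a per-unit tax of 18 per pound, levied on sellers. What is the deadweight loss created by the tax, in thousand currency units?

Demand slope: (232 − 218)/(45 − 52) = -2, so Qd = 322 − 2P.
Supply slope: (234 − 228)/(54 − 51) = 2, so Qs = 2P + 126.
Before the tax: set 322 − 2P = 2P + 126 → P* = 49, Q* = 224.
With the tax collected from sellers, supply shifts: Qs = 2(P − 18) + 126.
Solving gives Q = 206 with consumers paying 58 and sellers receiving 40 (the 18 wedge).
Quantity falls by |ΔQ| = |224 − 206| = 18.
DWL = ½ · t · |ΔQ| = ½ · 18 · 18 = 162.

Deadweight loss = 162 thousand.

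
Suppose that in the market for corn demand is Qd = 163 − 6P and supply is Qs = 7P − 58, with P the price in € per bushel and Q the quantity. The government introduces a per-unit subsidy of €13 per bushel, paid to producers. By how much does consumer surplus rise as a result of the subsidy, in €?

Consumer surplus rises by €574.

Before the subsidy: set 163 − 6P = 7P − 58 → P* = €17, Q* = 61.
With a per-unit subsidy paid to producers, each receives P + 13 per unit sold, so supply becomes Qs = 7(P + 13) − 58.
Solving gives Q = 103 with consumers paying €10 and producers receiving €23 (the €13 wedge).
ΔCS is the trapezoid between Q = 103 and Q = 61 of height €7: ½ · (61 + 103) · 7 = €574.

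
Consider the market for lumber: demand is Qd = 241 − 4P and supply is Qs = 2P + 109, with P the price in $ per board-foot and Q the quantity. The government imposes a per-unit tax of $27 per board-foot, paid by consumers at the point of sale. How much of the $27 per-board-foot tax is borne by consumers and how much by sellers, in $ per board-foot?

Before the tax: set 241 − 4P = 2P + 109 → P* = $22, Q* = 153.
With the tax collected from consumers, demand (in seller-price terms) shifts: Qd = 241 − 4(P + 27).
New equilibrium: consumers pay $31, sellers receive $4, Q = 117. (Wedge: Pb − Ps = 27.)
Burden on consumers: $9; on sellers: $18. (They sum to $27.)

Consumers bear $9 per board-foot; sellers bear $18 per board-foot.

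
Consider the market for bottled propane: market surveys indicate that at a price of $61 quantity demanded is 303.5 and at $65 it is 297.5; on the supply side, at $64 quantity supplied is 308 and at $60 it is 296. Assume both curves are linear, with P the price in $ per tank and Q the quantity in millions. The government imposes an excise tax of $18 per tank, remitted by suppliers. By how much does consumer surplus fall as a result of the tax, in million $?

Demand slope: (297.5 − 303.5)/(65 − 61) = -1.5, so Qd = 395 − 1.5P.
Supply slope: (296 − 308)/(60 − 64) = 3, so Qs = 3P + 116.
Without the tax, 395 − 1.5P = 3P + 116 gives 4.5P = 279, so P* = $62 and Q* = 302.
With the tax collected from suppliers, supply shifts: Qs = 3(P − 18) + 116.
Solving gives Q = 284 with consumers paying $74 and suppliers receiving $56 (the $18 wedge).
ΔCS is the trapezoid between Q = 284 and Q = 302 of height $12: ½ · (302 + 284) · 12 = $3516.

Consumer surplus falls by $3516 million.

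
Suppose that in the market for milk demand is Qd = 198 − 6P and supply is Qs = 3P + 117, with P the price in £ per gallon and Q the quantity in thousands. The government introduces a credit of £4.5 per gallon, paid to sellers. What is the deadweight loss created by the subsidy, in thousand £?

Deadweight loss = £20.25 thousand.

Before the subsidy: set 198 − 6P = 3P + 117 → P* = £9, Q* = 144.
With a per-unit subsidy paid to sellers, each receives P + 4.5 per unit sold, so supply becomes Qs = 3(P + 4.5) + 117.
Solving gives Q = 153 with consumers paying £7.5 and sellers receiving £12 (the £4.5 wedge).
Quantity rises by |ΔQ| = |144 − 153| = 9.
DWL = ½ · t · |ΔQ| = ½ · 4.5 · 9 = £20.25.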